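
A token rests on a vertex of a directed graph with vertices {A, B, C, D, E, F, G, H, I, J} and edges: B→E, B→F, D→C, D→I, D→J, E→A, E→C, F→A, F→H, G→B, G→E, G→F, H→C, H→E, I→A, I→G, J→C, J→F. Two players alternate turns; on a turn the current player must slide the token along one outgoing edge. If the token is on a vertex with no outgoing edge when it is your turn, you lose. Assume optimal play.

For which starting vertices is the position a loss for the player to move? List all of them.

Build the W/L table. Terminal = L. A non-terminal position is W if it has a move to some L; otherwise it is L.
Every edge goes from a vertex to one that appears earlier in the order C, A, E, H, F, B, G, I, J, D, so processing vertices in that order labels each vertex after all of its successors.
C: no outgoing edge → L
A: no outgoing edge → L
E: W (go to A, an L position)
H: W (go to C, an L position)
F: W (go to A, an L position)
B: L (options F(W), E(W) are all W)
G: W (go to B, an L position)
I: W (go to A, an L position)
J: W (go to C, an L position)
D: W (go to C, an L position)
The losing starting vertices are exactly the entries labelled L in this table (3 of them).

A, B, C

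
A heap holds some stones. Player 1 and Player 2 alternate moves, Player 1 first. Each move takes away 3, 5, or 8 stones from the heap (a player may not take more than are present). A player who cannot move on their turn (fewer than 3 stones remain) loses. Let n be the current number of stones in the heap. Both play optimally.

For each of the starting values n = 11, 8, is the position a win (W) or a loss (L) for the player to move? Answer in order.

Compute win/loss labels from the base case upward. A position with no move is L. Any other position is W if it can reach an L in one move, else L.
n=0: no move → L
n=1: no move → L
n=2: no move → L
n=3: reaches L-position 0 → W
n=4: reaches L-position 1 → W
n=5: reaches L-position 2 → W
n=6: reaches L-position 1 → W
n=7: reaches L-position 2 → W
n=8: reaches L-position 0 → W
n=9: reaches L-position 1 → W
n=10: reaches L-position 2 → W
n=11: only reaches 8(W), 6(W), 3(W), all W → L

11: L, 8: W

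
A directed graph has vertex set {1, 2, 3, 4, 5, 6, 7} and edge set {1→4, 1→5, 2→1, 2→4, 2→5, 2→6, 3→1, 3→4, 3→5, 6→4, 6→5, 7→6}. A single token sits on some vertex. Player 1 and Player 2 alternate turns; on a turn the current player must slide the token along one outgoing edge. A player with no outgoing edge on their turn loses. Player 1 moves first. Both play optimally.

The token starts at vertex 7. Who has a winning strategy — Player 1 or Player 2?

Work bottom-up. With no move the player to move loses. Otherwise the position is W if at least one move leads to an L position for the opponent, and L if every move leads to a W.
Every edge goes from a vertex to one that appears earlier in the order 5, 4, 6, 1, 2, 7, 3, so processing vertices in that order labels each vertex after all of its successors.
5: no outgoing edge → L
4: no outgoing edge → L
6: can move to 4, which is L ⇒ W
1: can move to 4, which is L ⇒ W
2: can move to 4, which is L ⇒ W
7: the only move is to 6(W), a W ⇒ L
3: can move to 4, which is L ⇒ W
Every move from 7 reaches a W position, so the mover loses.

Player 2 wins.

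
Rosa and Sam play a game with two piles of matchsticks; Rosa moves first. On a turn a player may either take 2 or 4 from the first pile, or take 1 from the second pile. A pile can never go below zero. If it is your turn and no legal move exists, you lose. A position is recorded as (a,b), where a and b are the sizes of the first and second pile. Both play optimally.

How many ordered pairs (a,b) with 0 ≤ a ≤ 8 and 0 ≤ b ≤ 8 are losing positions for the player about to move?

Compute win/loss labels from the base case upward. A position with no move is L. Any other position is W if it can reach an L in one move, else L.
Every move lowers a or b (never raises either), so fill the grid row by row in increasing a, and left to right within a row: each cell's successors are then already labelled.
      b=0  b=1  b=2  b=3  b=4  b=5  b=6  b=7  b=8
a=0:    L    W    L    W    L    W    L    W    L
a=1:    L    W    L    W    L    W    L    W    L
a=2:    W    L    W    L    W    L    W    L    W
a=3:    W    L    W    L    W    L    W    L    W
a=4:    W    W    W    W    W    W    W    W    W
a=5:    W    W    W    W    W    W    W    W    W
a=6:    L    W    L    W    L    W    L    W    L
a=7:    L    W    L    W    L    W    L    W    L
a=8:    W    L    W    L    W    L    W    L    W
Cells with no legal move (terminal, hence L): (0,0), (1,0).
The remaining L cells, each justified by listing all of its moves:
(0,2): only reaches (0,1)(W), which is W → L
(0,4): only reaches (0,3)(W), which is W → L
(0,6): only reaches (0,5)(W), which is W → L
(0,8): only reaches (0,7)(W), which is W → L
(1,2): only reaches (1,1)(W), which is W → L
(1,4): only reaches (1,3)(W), which is W → L
(1,6): only reaches (1,5)(W), which is W → L
(1,8): only reaches (1,7)(W), which is W → L
(2,1): only reaches (0,1)(W), (2,0)(W), all W → L
(2,3): only reaches (0,3)(W), (2,2)(W), all W → L
(2,5): only reaches (0,5)(W), (2,4)(W), all W → L
(2,7): only reaches (0,7)(W), (2,6)(W), all W → L
(3,1): only reaches (1,1)(W), (3,0)(W), all W → L
(3,3): only reaches (1,3)(W), (3,2)(W), all W → L
(3,5): only reaches (1,5)(W), (3,4)(W), all W → L
(3,7): only reaches (1,7)(W), (3,6)(W), all W → L
(6,0): only reaches (4,0)(W), (2,0)(W), all W → L
(6,2): only reaches (4,2)(W), (2,2)(W), (6,1)(W), all W → L
(6,4): only reaches (4,4)(W), (2,4)(W), (6,3)(W), all W → L
(6,6): only reaches (4,6)(W), (2,6)(W), (6,5)(W), all W → L
(6,8): only reaches (4,8)(W), (2,8)(W), (6,7)(W), all W → L
(7,0): only reaches (5,0)(W), (3,0)(W), all W → L
(7,2): only reaches (5,2)(W), (3,2)(W), (7,1)(W), all W → L
(7,4): only reaches (5,4)(W), (3,4)(W), (7,3)(W), all W → L
(7,6): only reaches (5,6)(W), (3,6)(W), (7,5)(W), all W → L
(7,8): only reaches (5,8)(W), (3,8)(W), (7,7)(W), all W → L
(8,1): only reaches (6,1)(W), (4,1)(W), (8,0)(W), all W → L
(8,3): only reaches (6,3)(W), (4,3)(W), (8,2)(W), all W → L
(8,5): only reaches (6,5)(W), (4,5)(W), (8,4)(W), all W → L
(8,7): only reaches (6,7)(W), (4,7)(W), (8,6)(W), all W → L
Every other cell has at least one move into one of the L cells above, so it is W.
L cells per row: a=0: 5, a=1: 5, a=2: 4, a=3: 4, a=4: 0, a=5: 0, a=6: 5, a=7: 5, a=8: 4; total 32.

32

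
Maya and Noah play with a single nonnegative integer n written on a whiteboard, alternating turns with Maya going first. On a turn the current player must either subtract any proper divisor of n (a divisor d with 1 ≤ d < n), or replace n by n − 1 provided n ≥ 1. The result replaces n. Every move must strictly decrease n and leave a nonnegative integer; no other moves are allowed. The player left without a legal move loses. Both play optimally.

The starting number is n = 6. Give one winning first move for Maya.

Move to 5.

Compute win/loss labels from the base case upward. A position with no move is L. Any other position is W if it can reach an L in one move, else L.
n=0: no move → L
n=1: reaches L-position 0 → W
n=2: only reaches 1(W), which is W → L
n=3: reaches L-position 2 → W
n=4: reaches L-position 2 → W
n=5: only reaches 4(W), which is W → L
n=6: reaches L-position 5 → W
From 6, the L positions reachable in one move are: 5.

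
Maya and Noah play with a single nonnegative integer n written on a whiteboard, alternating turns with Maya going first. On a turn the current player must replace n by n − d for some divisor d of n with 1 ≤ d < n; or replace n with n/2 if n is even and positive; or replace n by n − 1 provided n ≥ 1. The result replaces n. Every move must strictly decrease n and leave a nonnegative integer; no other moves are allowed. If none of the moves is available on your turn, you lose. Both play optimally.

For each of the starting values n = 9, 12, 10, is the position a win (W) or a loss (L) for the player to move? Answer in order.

9: L, 12: W, 10: W

Use the standard recursion: the mover loses at a terminal position; elsewhere, the mover wins exactly when some move hands the opponent an L position.
n=0: no move → L
n=1: reaches L-position 0 → W
n=2: only reaches 1(W), which is W → L
n=3: reaches L-position 2 → W
n=4: reaches L-position 2 → W
n=5: only reaches 4(W), which is W → L
n=6: reaches L-position 5 → W
n=7: only reaches 6(W), which is W → L
n=8: reaches L-position 7 → W
n=9: only reaches 6(W), 8(W), all W → L
n=10: reaches L-position 5 → W
n=11: only reaches 10(W), which is W → L
n=12: reaches L-position 9 → W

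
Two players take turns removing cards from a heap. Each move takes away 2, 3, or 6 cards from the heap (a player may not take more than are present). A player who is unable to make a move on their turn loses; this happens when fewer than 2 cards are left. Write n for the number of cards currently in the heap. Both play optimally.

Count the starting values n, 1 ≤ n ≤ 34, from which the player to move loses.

Work bottom-up. With no move the player to move loses. Otherwise the position is W if at least one move leads to an L position for the opponent, and L if every move leads to a W.
n=0: no move → L
n=1: no move → L
n=2: W (go to 0, an L position)
n=3: W (go to 1, an L position)
n=4: W (go to 1, an L position)
n=5: L (options 3(W), 2(W) are all W)
n=6: W (go to 0, an L position)
n=7: W (go to 5, an L position)
n=8: W (go to 5, an L position)
n=9: L (options 7(W), 6(W), 3(W) are all W)
n=10: L (options 8(W), 7(W), 4(W) are all W)
n=11: W (go to 9, an L position)
n=12: W (go to 10, an L position)
n=13: W (go to 10, an L position)
n=14: L (options 12(W), 11(W), 8(W) are all W)
n=15: W (go to 9, an L position)
n=16: W (go to 14, an L position)
n=17: W (go to 14, an L position)
n=18: L (options 16(W), 15(W), 12(W) are all W)
n=19: L (options 17(W), 16(W), 13(W) are all W)
n=20: W (go to 18, an L position)
n=21: W (go to 19, an L position)
n=22: W (go to 19, an L position)
n=23: L (options 21(W), 20(W), 17(W) are all W)
n=24: W (go to 18, an L position)
n=25: W (go to 23, an L position)
n=26: W (go to 23, an L position)
n=27: L (options 25(W), 24(W), 21(W) are all W)
n=28: L (options 26(W), 25(W), 22(W) are all W)
n=29: W (go to 27, an L position)
n=30: W (go to 28, an L position)
n=31: W (go to 28, an L position)
n=32: L (options 30(W), 29(W), 26(W) are all W)
n=33: W (go to 27, an L position)
n=34: W (go to 32, an L position)
L entries with 1 ≤ n ≤ 34 (n=0 is outside the asked range and is not counted): n = 1, 5, 9, 10, 14, 18, 19, 23, 27, 28, 32; that makes 11.

11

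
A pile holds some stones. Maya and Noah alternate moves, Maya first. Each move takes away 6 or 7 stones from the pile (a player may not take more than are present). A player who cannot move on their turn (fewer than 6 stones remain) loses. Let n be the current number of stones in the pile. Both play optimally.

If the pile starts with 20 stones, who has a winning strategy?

Build the W/L table. Terminal = L. A non-terminal position is W if it has a move to some L; otherwise it is L.
n=0: no move → L
n=1: no move → L
n=2: no move → L
n=3: no move → L
n=4: no move → L
n=5: no move → L
n=6: reaches L-position 0 → W
n=7: reaches L-position 1 → W
n=8: reaches L-position 2 → W
n=9: reaches L-position 3 → W
n=10: reaches L-position 4 → W
n=11: reaches L-position 5 → W
n=12: reaches L-position 5 → W
n=13: only reaches 7(W), 6(W), all W → L
n=14: only reaches 8(W), 7(W), all W → L
n=15: only reaches 9(W), 8(W), all W → L
n=16: only reaches 10(W), 9(W), all W → L
n=17: only reaches 11(W), 10(W), all W → L
n=18: only reaches 12(W), 11(W), all W → L
n=19: reaches L-position 13 → W
n=20: reaches L-position 14 → W
From 20 Maya can remove 6, leaving 14, reaching an L position.

Maya wins.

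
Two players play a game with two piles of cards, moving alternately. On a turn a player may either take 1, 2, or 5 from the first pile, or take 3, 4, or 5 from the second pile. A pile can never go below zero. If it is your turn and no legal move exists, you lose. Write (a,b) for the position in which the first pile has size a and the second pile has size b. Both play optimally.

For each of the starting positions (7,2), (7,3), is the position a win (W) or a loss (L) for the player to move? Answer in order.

(7,2): W, (7,3): L

Work bottom-up. With no move the player to move loses. Otherwise the position is W if at least one move leads to an L position for the opponent, and L if every move leads to a W.
No move ever increases a pile, so every position that can arise here has a ≤ 7 and b ≤ 3; it is enough to label the cells with 0 ≤ a ≤ 7 and 0 ≤ b ≤ 3.
Every move lowers a or b (never raises either), so fill the grid row by row in increasing a, and left to right within a row: each cell's successors are then already labelled.
      b=0  b=1  b=2  b=3
a=0:    L    L    L    W
a=1:    W    W    W    L
a=2:    W    W    W    W
a=3:    L    L    L    W
a=4:    W    W    W    L
a=5:    W    W    W    W
a=6:    L    L    L    W
a=7:    W    W    W    L
Cells with no legal move (terminal, hence L): (0,0), (0,1), (0,2).
The remaining L cells, each justified by listing all of its moves:
(1,3): L (options (0,3)(W), (1,0)(W) are all W)
(3,0): L (options (2,0)(W), (1,0)(W) are all W)
(3,1): L (options (2,1)(W), (1,1)(W) are all W)
(3,2): L (options (2,2)(W), (1,2)(W) are all W)
(4,3): L (options (3,3)(W), (2,3)(W), (4,0)(W) are all W)
(6,0): L (options (5,0)(W), (4,0)(W), (1,0)(W) are all W)
(6,1): L (options (5,1)(W), (4,1)(W), (1,1)(W) are all W)
(6,2): L (options (5,2)(W), (4,2)(W), (1,2)(W) are all W)
(7,3): L (options (6,3)(W), (5,3)(W), (2,3)(W), (7,0)(W) are all W)
Every other cell has at least one move into one of the L cells above, so it is W.
(7,2): the move to (6,2) reaches an L cell, so W
(7,3): one of the L cells justified above, so L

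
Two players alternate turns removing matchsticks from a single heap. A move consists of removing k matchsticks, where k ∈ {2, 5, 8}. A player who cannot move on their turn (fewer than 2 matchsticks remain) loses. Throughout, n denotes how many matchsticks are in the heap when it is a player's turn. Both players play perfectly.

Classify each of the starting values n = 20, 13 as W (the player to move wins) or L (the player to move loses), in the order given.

20: L, 13: W

Classify positions by backward induction: terminal positions (no move available) are L. From any other position, the mover wins iff some move reaches an L.
n=0: no move → L
n=1: no move → L
n=2: W (go to 0, an L position)
n=3: W (go to 1, an L position)
n=4: L (sole option 2(W) is W)
n=5: W (go to 0, an L position)
n=6: W (go to 4, an L position)
n=7: L (options 5(W), 2(W) are all W)
n=8: W (go to 0, an L position)
n=9: W (go to 7, an L position)
n=10: L (options 8(W), 5(W), 2(W) are all W)
n=11: L (options 9(W), 6(W), 3(W) are all W)
n=12: W (go to 10, an L position)
n=13: W (go to 11, an L position)
n=14: L (options 12(W), 9(W), 6(W) are all W)
n=15: W (go to 10, an L position)
n=16: W (go to 14, an L position)
n=17: L (options 15(W), 12(W), 9(W) are all W)
n=18: W (go to 10, an L position)
n=19: W (go to 17, an L position)
n=20: L (options 18(W), 15(W), 12(W) are all W)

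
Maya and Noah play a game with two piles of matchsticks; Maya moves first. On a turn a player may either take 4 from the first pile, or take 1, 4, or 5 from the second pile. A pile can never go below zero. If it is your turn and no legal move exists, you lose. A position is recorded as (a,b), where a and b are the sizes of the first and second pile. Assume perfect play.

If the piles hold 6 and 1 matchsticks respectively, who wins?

Label each position W (a win for the player to move) or L (a loss). A position with no legal move is L; any other position is W exactly when some move reaches an L, and L when every move reaches a W.
No move ever increases a pile, so every position that can arise here has a ≤ 6 and b ≤ 1; it is enough to label the cells with 0 ≤ a ≤ 6 and 0 ≤ b ≤ 1.
Every move lowers a or b (never raises either), so fill the grid row by row in increasing a, and left to right within a row: each cell's successors are then already labelled.
      b=0  b=1
a=0:    L    W
a=1:    L    W
a=2:    L    W
a=3:    L    W
a=4:    W    L
a=5:    W    L
a=6:    W    L
Cells with no legal move (terminal, hence L): (0,0), (1,0), (2,0), (3,0).
The remaining L cells, each justified by listing all of its moves:
(4,1): only reaches (0,1)(W), (4,0)(W), all W → L
(5,1): only reaches (1,1)(W), (5,0)(W), all W → L
(6,1): only reaches (2,1)(W), (6,0)(W), all W → L
Every other cell has at least one move into one of the L cells above, so it is W.
Every move from (6,1) reaches a W position, so the mover loses.

Noah wins.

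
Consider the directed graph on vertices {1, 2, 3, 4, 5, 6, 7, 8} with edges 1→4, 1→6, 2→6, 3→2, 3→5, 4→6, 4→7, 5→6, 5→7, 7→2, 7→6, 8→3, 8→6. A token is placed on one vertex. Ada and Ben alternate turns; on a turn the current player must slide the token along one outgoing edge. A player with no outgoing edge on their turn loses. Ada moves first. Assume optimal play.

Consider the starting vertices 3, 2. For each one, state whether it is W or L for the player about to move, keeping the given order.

Compute win/loss labels from the base case upward. A position with no move is L. Any other position is W if it can reach an L in one move, else L.
Every edge goes from a vertex to one that appears earlier in the order 6, 2, 7, 4, 1, 5, 3, 8, so processing vertices in that order labels each vertex after all of its successors.
6: no outgoing edge → L
2: →6(L), so W
7: →6(L), so W
4: →6(L), so W
1: →6(L), so W
5: →6(L), so W
3: →5(W), 2(W) — all W, so L
8: →3(L), so W

3: L, 2: W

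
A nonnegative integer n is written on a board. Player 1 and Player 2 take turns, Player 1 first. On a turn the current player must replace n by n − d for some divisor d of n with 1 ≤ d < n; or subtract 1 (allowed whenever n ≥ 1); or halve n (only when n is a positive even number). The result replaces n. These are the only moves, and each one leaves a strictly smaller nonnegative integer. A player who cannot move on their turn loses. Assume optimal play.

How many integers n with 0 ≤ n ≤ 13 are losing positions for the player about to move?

7

Build the W/L table. Terminal = L. A non-terminal position is W if it has a move to some L; otherwise it is L.
n=0: no move → L
n=1: can move to 0, which is L ⇒ W
n=2: the only move is to 1(W), a W ⇒ L
n=3: can move to 2, which is L ⇒ W
n=4: can move to 2, which is L ⇒ W
n=5: the only move is to 4(W), a W ⇒ L
n=6: can move to 5, which is L ⇒ W
n=7: the only move is to 6(W), a W ⇒ L
n=8: can move to 7, which is L ⇒ W
n=9: moves to 6(W), 8(W); every one is W ⇒ L
n=10: can move to 5, which is L ⇒ W
n=11: the only move is to 10(W), a W ⇒ L
n=12: can move to 9, which is L ⇒ W
n=13: the only move is to 12(W), a W ⇒ L
L entries with 0 ≤ n ≤ 13: n = 0, 2, 5, 7, 9, 11, 13; that makes 7.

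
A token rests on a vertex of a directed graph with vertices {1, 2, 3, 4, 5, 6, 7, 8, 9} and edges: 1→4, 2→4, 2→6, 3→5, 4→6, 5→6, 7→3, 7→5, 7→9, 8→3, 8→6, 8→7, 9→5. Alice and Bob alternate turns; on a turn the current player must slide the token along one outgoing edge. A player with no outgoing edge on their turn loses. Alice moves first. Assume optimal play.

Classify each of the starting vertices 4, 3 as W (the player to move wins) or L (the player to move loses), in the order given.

Work bottom-up. With no move the player to move loses. Otherwise the position is W if at least one move leads to an L position for the opponent, and L if every move leads to a W.
Every edge goes from a vertex to one that appears earlier in the order 6, 4, 2, 5, 3, 9, 7, 8, 1, so processing vertices in that order labels each vertex after all of its successors.
6: no outgoing edge → L
4: reaches L-position 6 → W
2: reaches L-position 6 → W
5: reaches L-position 6 → W
3: only reaches 5(W), which is W → L
9: only reaches 5(W), which is W → L
7: reaches L-position 9 → W
8: reaches L-position 3 → W
1: only reaches 4(W), which is W → L

4: W, 3: L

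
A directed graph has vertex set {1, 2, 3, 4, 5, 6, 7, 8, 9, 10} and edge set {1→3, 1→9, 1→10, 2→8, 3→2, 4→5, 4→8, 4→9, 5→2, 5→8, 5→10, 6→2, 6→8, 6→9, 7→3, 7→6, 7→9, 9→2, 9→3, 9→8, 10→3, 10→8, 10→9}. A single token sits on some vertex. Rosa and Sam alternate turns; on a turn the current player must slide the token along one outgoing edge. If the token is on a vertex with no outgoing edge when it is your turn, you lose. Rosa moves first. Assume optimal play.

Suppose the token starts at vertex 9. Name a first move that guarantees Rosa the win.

Move to 3.

Label each position W (a win for the player to move) or L (a loss). A position with no legal move is L; any other position is W exactly when some move reaches an L, and L when every move reaches a W.
Every edge goes from a vertex to one that appears earlier in the order 8, 2, 3, 9, 10, 5, 6, 7, 4, 1, so processing vertices in that order labels each vertex after all of its successors.
8: no outgoing edge → L
2: can move to 8, which is L ⇒ W
3: the only move is to 2(W), a W ⇒ L
9: can move to 3, which is L ⇒ W
10: can move to 3, which is L ⇒ W
5: can move to 8, which is L ⇒ W
6: can move to 8, which is L ⇒ W
7: can move to 3, which is L ⇒ W
4: can move to 8, which is L ⇒ W
1: can move to 3, which is L ⇒ W
From 9, the L positions reachable in one move are: 3, 8. Any move reaching one of these is winning.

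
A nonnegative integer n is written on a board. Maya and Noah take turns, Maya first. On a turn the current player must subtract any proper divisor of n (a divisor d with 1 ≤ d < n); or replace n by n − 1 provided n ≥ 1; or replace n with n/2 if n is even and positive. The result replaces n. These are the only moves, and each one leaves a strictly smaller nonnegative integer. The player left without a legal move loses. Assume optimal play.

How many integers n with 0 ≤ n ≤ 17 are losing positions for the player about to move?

9

Positions with no move are L. A position that does have a move is losing for the player to move precisely when every available move leads to a winning position for the opponent. Fill in the labels:
n=0: no move → L
n=1: W (go to 0, an L position)
n=2: L (sole option 1(W) is W)
n=3: W (go to 2, an L position)
n=4: W (go to 2, an L position)
n=5: L (sole option 4(W) is W)
n=6: W (go to 5, an L position)
n=7: L (sole option 6(W) is W)
n=8: W (go to 7, an L position)
n=9: L (options 6(W), 8(W) are all W)
n=10: W (go to 5, an L position)
n=11: L (sole option 10(W) is W)
n=12: W (go to 9, an L position)
n=13: L (sole option 12(W) is W)
n=14: W (go to 7, an L position)
n=15: L (options 10(W), 12(W), 14(W) are all W)
n=16: W (go to 15, an L position)
n=17: L (sole option 16(W) is W)
L entries with 0 ≤ n ≤ 17: n = 0, 2, 5, 7, 9, 11, 13, 15, 17; that makes 9.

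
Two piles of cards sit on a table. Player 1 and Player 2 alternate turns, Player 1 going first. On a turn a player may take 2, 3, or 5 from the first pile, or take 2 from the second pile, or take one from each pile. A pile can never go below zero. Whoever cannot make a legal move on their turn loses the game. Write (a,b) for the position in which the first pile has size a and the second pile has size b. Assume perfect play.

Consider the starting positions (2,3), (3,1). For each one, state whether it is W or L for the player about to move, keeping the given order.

(2,3): L, (3,1): W

Build the W/L table. Terminal = L. A non-terminal position is W if it has a move to some L; otherwise it is L.
No move ever increases a pile, so every position that can arise here has a ≤ 3 and b ≤ 3; it is enough to label the cells with 0 ≤ a ≤ 3 and 0 ≤ b ≤ 3.
Every move lowers a or b (never raises either), so fill the grid row by row in increasing a, and left to right within a row: each cell's successors are then already labelled.
      b=0  b=1  b=2  b=3
a=0:    L    L    W    W
a=1:    L    W    W    L
a=2:    W    W    L    L
a=3:    W    W    L    W
Cells with no legal move (terminal, hence L): (0,0), (0,1), (1,0).
The remaining L cells, each justified by listing all of its moves:
(1,3): →(1,1)(W), (0,2)(W) — all W, so L
(2,2): →(0,2)(W), (2,0)(W), (1,1)(W) — all W, so L
(2,3): →(0,3)(W), (2,1)(W), (1,2)(W) — all W, so L
(3,2): →(1,2)(W), (0,2)(W), (3,0)(W), (2,1)(W) — all W, so L
Every other cell has at least one move into one of the L cells above, so it is W.
(2,3): one of the L cells justified above, so L
(3,1): the move to (0,1) reaches an L cell, so W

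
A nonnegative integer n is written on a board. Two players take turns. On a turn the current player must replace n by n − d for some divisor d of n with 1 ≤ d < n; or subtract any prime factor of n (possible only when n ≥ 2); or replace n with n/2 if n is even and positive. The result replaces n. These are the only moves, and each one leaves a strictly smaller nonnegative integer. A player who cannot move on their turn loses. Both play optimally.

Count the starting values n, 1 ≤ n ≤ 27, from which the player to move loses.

6

Build the W/L table. Terminal = L. A non-terminal position is W if it has a move to some L; otherwise it is L.
n=0: no move → L
n=1: no move → L
n=2: reaches L-position 0 → W
n=3: reaches L-position 0 → W
n=4: only reaches 2(W), 3(W), all W → L
n=5: reaches L-position 0 → W
n=6: reaches L-position 4 → W
n=7: reaches L-position 0 → W
n=8: reaches L-position 4 → W
n=9: only reaches 6(W), 8(W), all W → L
n=10: reaches L-position 9 → W
n=11: reaches L-position 0 → W
n=12: reaches L-position 9 → W
n=13: reaches L-position 0 → W
n=14: only reaches 7(W), 12(W), 13(W), all W → L
n=15: reaches L-position 14 → W
n=16: reaches L-position 14 → W
n=17: reaches L-position 0 → W
n=18: reaches L-position 9 → W
n=19: reaches L-position 0 → W
n=20: only reaches 10(W), 15(W), 16(W), 18(W), 19(W), all W → L
n=21: reaches L-position 14 → W
n=22: reaches L-position 20 → W
n=23: reaches L-position 0 → W
n=24: reaches L-position 20 → W
n=25: reaches L-position 20 → W
n=26: only reaches 13(W), 24(W), 25(W), all W → L
n=27: reaches L-position 26 → W
L entries with 1 ≤ n ≤ 27 (n=0 is outside the asked range and is not counted): n = 1, 4, 9, 14, 20, 26; that makes 6.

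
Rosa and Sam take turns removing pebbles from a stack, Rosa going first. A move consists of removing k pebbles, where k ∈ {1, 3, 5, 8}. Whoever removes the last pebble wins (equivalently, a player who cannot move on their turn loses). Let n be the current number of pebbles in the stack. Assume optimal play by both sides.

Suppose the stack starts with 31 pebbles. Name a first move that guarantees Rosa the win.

Work bottom-up. With no move the player to move loses. Otherwise the position is W if at least one move leads to an L position for the opponent, and L if every move leads to a W.
n=0: no move → L
n=1: can move to 0, which is L ⇒ W
n=2: the only move is to 1(W), a W ⇒ L
n=3: can move to 2, which is L ⇒ W
n=4: moves to 3(W), 1(W); every one is W ⇒ L
n=5: can move to 4, which is L ⇒ W
n=6: moves to 5(W), 3(W), 1(W); every one is W ⇒ L
n=7: can move to 6, which is L ⇒ W
n=8: can move to 0, which is L ⇒ W
n=9: can move to 6, which is L ⇒ W
n=10: can move to 2, which is L ⇒ W
n=11: can move to 6, which is L ⇒ W
n=12: can move to 4, which is L ⇒ W
n=13: moves to 12(W), 10(W), 8(W), 5(W); every one is W ⇒ L
n=14: can move to 13, which is L ⇒ W
n=15: moves to 14(W), 12(W), 10(W), 7(W); every one is W ⇒ L
n=16: can move to 15, which is L ⇒ W
n=17: moves to 16(W), 14(W), 12(W), 9(W); every one is W ⇒ L
n=18: can move to 17, which is L ⇒ W
n=19: moves to 18(W), 16(W), 14(W), 11(W); every one is W ⇒ L
n=20: can move to 19, which is L ⇒ W
n=21: can move to 13, which is L ⇒ W
n=22: can move to 19, which is L ⇒ W
n=23: can move to 15, which is L ⇒ W
n=24: can move to 19, which is L ⇒ W
n=25: can move to 17, which is L ⇒ W
n=26: moves to 25(W), 23(W), 21(W), 18(W); every one is W ⇒ L
n=27: can move to 26, which is L ⇒ W
n=28: moves to 27(W), 25(W), 23(W), 20(W); every one is W ⇒ L
n=29: can move to 28, which is L ⇒ W
n=30: moves to 29(W), 27(W), 25(W), 22(W); every one is W ⇒ L
n=31: can move to 30, which is L ⇒ W
From 31, the L positions reachable in one move are: 30, 28, 26. Any move reaching one of these is winning.

Remove 1, leaving 30.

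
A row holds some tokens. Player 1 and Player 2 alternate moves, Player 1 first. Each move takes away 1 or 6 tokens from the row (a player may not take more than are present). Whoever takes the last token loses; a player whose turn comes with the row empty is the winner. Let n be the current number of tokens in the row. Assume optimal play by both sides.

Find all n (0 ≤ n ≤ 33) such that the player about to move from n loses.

1, 3, 5, 8, 10, 12, 15, 17, 19, 22, 24, 26, 29, 31, 33

Use the standard recursion: the mover wins at a terminal position; elsewhere, the mover wins exactly when some move hands the opponent an L position.
n=0: no move; the opponent has just taken the last token and therefore loses → W
n=1: L (sole option 0(W) is W)
n=2: W (go to 1, an L position)
n=3: L (sole option 2(W) is W)
n=4: W (go to 3, an L position)
n=5: L (sole option 4(W) is W)
n=6: W (go to 5, an L position)
n=7: W (go to 1, an L position)
n=8: L (options 7(W), 2(W) are all W)
n=9: W (go to 8, an L position)
n=10: L (options 9(W), 4(W) are all W)
n=11: W (go to 10, an L position)
n=12: L (options 11(W), 6(W) are all W)
n=13: W (go to 12, an L position)
n=14: W (go to 8, an L position)
n=15: L (options 14(W), 9(W) are all W)
n=16: W (go to 15, an L position)
n=17: L (options 16(W), 11(W) are all W)
n=18: W (go to 17, an L position)
n=19: L (options 18(W), 13(W) are all W)
n=20: W (go to 19, an L position)
n=21: W (go to 15, an L position)
n=22: L (options 21(W), 16(W) are all W)
n=23: W (go to 22, an L position)
n=24: L (options 23(W), 18(W) are all W)
n=25: W (go to 24, an L position)
n=26: L (options 25(W), 20(W) are all W)
n=27: W (go to 26, an L position)
n=28: W (go to 22, an L position)
n=29: L (options 28(W), 23(W) are all W)
n=30: W (go to 29, an L position)
n=31: L (options 30(W), 25(W) are all W)
n=32: W (go to 31, an L position)
n=33: L (options 32(W), 27(W) are all W)
Reading off the rows marked L gives the requested list; there are 15 such values of n.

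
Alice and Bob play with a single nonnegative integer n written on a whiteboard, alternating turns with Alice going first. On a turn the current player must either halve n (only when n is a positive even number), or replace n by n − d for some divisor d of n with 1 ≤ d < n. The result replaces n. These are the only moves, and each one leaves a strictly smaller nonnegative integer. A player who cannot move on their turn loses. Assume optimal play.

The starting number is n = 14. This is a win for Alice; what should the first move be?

Move to 7.

Work bottom-up. With no move the player to move loses. Otherwise the position is W if at least one move leads to an L position for the opponent, and L if every move leads to a W.
n=0: no move → L
n=1: no move → L
n=2: →1(L), so W
n=3: →2(W) only, which is W, so L
n=4: →3(L), so W
n=5: →4(W) only, which is W, so L
n=6: →3(L), so W
n=7: →6(W) only, which is W, so L
n=8: →7(L), so W
n=9: →6(W), 8(W) — all W, so L
n=10: →5(L), so W
n=11: →10(W) only, which is W, so L
n=12: →9(L), so W
n=13: →12(W) only, which is W, so L
n=14: →7(L), so W
From 14, the L positions reachable in one move are: 7, 13. Any move reaching one of these is winning.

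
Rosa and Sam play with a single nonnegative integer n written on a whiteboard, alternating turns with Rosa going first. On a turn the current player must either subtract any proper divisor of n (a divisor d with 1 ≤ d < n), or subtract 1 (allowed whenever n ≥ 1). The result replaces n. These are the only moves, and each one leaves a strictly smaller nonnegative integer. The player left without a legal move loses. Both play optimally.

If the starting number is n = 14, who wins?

Rosa wins.

Label each position W (a win for the player to move) or L (a loss). A position with no legal move is L; any other position is W exactly when some move reaches an L, and L when every move reaches a W.
n=0: no move → L
n=1: can move to 0, which is L ⇒ W
n=2: the only move is to 1(W), a W ⇒ L
n=3: can move to 2, which is L ⇒ W
n=4: can move to 2, which is L ⇒ W
n=5: the only move is to 4(W), a W ⇒ L
n=6: can move to 5, which is L ⇒ W
n=7: the only move is to 6(W), a W ⇒ L
n=8: can move to 7, which is L ⇒ W
n=9: moves to 6(W), 8(W); every one is W ⇒ L
n=10: can move to 5, which is L ⇒ W
n=11: the only move is to 10(W), a W ⇒ L
n=12: can move to 9, which is L ⇒ W
n=13: the only move is to 12(W), a W ⇒ L
n=14: can move to 7, which is L ⇒ W
From 14 Rosa can move to 7, reaching an L position.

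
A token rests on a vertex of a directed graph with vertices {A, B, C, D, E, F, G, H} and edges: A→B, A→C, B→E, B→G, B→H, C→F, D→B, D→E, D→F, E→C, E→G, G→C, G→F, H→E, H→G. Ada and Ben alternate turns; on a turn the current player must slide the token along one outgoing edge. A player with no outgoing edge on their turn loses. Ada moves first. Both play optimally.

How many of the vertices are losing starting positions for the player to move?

Label each position W (a win for the player to move) or L (a loss). A position with no legal move is L; any other position is W exactly when some move reaches an L, and L when every move reaches a W.
Every edge goes from a vertex to one that appears earlier in the order F, C, G, E, H, B, D, A, so processing vertices in that order labels each vertex after all of its successors.
F: no outgoing edge → L
C: can move to F, which is L ⇒ W
G: can move to F, which is L ⇒ W
E: moves to G(W), C(W); every one is W ⇒ L
H: can move to E, which is L ⇒ W
B: can move to E, which is L ⇒ W
D: can move to E, which is L ⇒ W
A: moves to B(W), C(W); every one is W ⇒ L
The L vertices are A, E, F; that is 3 in all.

3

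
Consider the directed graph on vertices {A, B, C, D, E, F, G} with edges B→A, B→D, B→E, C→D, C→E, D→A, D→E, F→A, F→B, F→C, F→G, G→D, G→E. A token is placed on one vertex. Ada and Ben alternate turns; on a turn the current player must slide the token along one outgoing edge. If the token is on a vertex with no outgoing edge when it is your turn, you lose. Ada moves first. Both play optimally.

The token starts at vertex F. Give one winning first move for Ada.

Build the W/L table. Terminal = L. A non-terminal position is W if it has a move to some L; otherwise it is L.
Every edge goes from a vertex to one that appears earlier in the order A, E, D, B, G, C, F, so processing vertices in that order labels each vertex after all of its successors.
A: no outgoing edge → L
E: no outgoing edge → L
D: →E(L), so W
B: →E(L), so W
G: →E(L), so W
C: →E(L), so W
F: →A(L), so W
From F, the L positions reachable in one move are: A.

Move to A.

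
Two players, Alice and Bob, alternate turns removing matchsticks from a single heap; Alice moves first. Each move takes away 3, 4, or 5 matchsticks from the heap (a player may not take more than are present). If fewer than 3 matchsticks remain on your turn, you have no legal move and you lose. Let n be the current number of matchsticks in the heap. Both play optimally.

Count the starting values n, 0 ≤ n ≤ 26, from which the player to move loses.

12

Positions with no move are L. A position that does have a move is losing for the player to move precisely when every available move leads to a winning position for the opponent. Fill in the labels:
n=0: no move → L
n=1: no move → L
n=2: no move → L
n=3: reaches L-position 0 → W
n=4: reaches L-position 1 → W
n=5: reaches L-position 2 → W
n=6: reaches L-position 2 → W
n=7: reaches L-position 2 → W
n=8: only reaches 5(W), 4(W), 3(W), all W → L
n=9: only reaches 6(W), 5(W), 4(W), all W → L
n=10: only reaches 7(W), 6(W), 5(W), all W → L
n=11: reaches L-position 8 → W
n=12: reaches L-position 9 → W
n=13: reaches L-position 10 → W
n=14: reaches L-position 10 → W
n=15: reaches L-position 10 → W
n=16: only reaches 13(W), 12(W), 11(W), all W → L
n=17: only reaches 14(W), 13(W), 12(W), all W → L
n=18: only reaches 15(W), 14(W), 13(W), all W → L
n=19: reaches L-position 16 → W
n=20: reaches L-position 17 → W
n=21: reaches L-position 18 → W
n=22: reaches L-position 18 → W
n=23: reaches L-position 18 → W
n=24: only reaches 21(W), 20(W), 19(W), all W → L
n=25: only reaches 22(W), 21(W), 20(W), all W → L
n=26: only reaches 23(W), 22(W), 21(W), all W → L
L entries with 0 ≤ n ≤ 26: n = 0, 1, 2, 8, 9, 10, 16, 17, 18, 24, 25, 26; that makes 12.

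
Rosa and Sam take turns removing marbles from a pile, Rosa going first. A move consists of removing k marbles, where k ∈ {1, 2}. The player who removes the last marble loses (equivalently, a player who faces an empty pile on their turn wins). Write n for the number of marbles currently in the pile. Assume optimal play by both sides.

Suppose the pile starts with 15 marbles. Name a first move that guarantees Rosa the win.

Label each position W (a win for the player to move) or L (a loss). A position with no legal move is W; any other position is W exactly when some move reaches an L, and L when every move reaches a W.
n=0: no move; the opponent has just taken the last marble and therefore loses → W
n=1: L (sole option 0(W) is W)
n=2: W (go to 1, an L position)
n=3: W (go to 1, an L position)
n=4: L (options 3(W), 2(W) are all W)
n=5: W (go to 4, an L position)
n=6: W (go to 4, an L position)
n=7: L (options 6(W), 5(W) are all W)
n=8: W (go to 7, an L position)
n=9: W (go to 7, an L position)
n=10: L (options 9(W), 8(W) are all W)
n=11: W (go to 10, an L position)
n=12: W (go to 10, an L position)
n=13: L (options 12(W), 11(W) are all W)
n=14: W (go to 13, an L position)
n=15: W (go to 13, an L position)
From 15, the L positions reachable in one move are: 13.

Remove 2, leaving 13.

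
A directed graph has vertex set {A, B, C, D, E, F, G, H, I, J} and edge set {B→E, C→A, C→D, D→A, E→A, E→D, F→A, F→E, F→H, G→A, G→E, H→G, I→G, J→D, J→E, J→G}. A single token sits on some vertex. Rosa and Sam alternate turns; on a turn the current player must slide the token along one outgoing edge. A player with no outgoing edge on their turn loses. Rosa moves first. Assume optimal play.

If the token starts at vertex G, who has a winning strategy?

Rosa wins.

Build the W/L table. Terminal = L. A non-terminal position is W if it has a move to some L; otherwise it is L.
Every edge goes from a vertex to one that appears earlier in the order A, D, E, G, B, H, C, F, I, J, so processing vertices in that order labels each vertex after all of its successors.
A: no outgoing edge → L
D: reaches L-position A → W
E: reaches L-position A → W
G: reaches L-position A → W
B: only reaches E(W), which is W → L
H: only reaches G(W), which is W → L
C: reaches L-position A → W
F: reaches L-position H → W
I: only reaches G(W), which is W → L
J: only reaches G(W), E(W), D(W), all W → L
From G Rosa can move to A, reaching an L position.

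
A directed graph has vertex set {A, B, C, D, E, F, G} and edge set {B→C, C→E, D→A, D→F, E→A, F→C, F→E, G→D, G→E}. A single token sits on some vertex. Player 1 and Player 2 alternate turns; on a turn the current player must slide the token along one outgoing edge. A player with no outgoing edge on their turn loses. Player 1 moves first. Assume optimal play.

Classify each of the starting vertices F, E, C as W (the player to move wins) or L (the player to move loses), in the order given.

F: W, E: W, C: L

Compute win/loss labels from the base case upward. A position with no move is L. Any other position is W if it can reach an L in one move, else L.
Every edge goes from a vertex to one that appears earlier in the order A, E, C, F, B, D, G, so processing vertices in that order labels each vertex after all of its successors.
A: no outgoing edge → L
E: W (go to A, an L position)
C: L (sole option E(W) is W)
F: W (go to C, an L position)
B: W (go to C, an L position)
D: W (go to A, an L position)
G: L (options D(W), E(W) are all W)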